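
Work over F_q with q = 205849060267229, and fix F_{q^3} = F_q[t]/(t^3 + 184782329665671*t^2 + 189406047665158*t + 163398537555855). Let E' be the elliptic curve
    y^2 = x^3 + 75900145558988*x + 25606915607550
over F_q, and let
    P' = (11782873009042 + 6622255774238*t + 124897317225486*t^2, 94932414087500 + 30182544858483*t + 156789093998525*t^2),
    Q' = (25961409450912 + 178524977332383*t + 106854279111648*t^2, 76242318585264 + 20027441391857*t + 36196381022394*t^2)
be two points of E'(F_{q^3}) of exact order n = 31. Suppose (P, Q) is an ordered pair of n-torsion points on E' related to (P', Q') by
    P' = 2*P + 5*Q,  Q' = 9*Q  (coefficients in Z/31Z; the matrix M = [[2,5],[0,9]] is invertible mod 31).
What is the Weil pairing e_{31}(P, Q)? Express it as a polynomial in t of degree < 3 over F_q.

Since e_{31}(P,P)=e_{31}(Q,Q)=1 and e_{31}(Q,P)=e_{31}(P,Q)^{-1}, expanding e_{31}(2*P + 5*Q,9*Q) leaves e(P,Q)^det(M).
2*9 - 5*0 = 18; reduced mod 31: det = 18, inverse 19.
5-bit Miller (11111) on E'/F_{205849060267229} with a'=75900145558988, b'=25606915607550: accumulate tangent/chord ratios at Q'+S and P'+S'.
f_P(D_Q)/f_Q(D_P) = 118298263402093 + 141739681833233*t + 8257375650002*t^2.
(118298263402093 + 141739681833233*t + 8257375650002*t^2)^{19} mod (205849060267229,f) = 41883116377186 + 50612401396021*t + 84636418613791*t^2.

41883116377186 + 50612401396021*t + 84636418613791*t^2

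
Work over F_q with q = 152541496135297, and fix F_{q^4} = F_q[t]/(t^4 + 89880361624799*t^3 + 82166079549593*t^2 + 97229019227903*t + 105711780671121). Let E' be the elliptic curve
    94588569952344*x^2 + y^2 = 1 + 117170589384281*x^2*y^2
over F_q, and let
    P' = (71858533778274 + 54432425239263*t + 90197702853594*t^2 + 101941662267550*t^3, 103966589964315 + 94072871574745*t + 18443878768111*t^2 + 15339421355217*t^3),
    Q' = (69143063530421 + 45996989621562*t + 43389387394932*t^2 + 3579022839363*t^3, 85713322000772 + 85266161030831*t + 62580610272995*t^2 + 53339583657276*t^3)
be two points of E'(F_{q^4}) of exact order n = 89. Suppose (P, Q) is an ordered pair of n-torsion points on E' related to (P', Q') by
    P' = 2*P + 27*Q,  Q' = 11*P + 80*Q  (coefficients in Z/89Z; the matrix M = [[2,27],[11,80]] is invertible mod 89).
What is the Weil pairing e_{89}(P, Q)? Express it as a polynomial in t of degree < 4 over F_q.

144171627014031 + 5427607856533*t + 88982043803424*t^2 + 35744448117210*t^3

e_{89} is bilinear + alternating on E[89], so e_{89}(2*P + 27*Q, 11*P + 80*Q) = e_{89}(P,Q)^(2*80-27*11).
det M = 2*80 - 27*11 = -137 = 41 (mod 89); 41^{-1} = 76 (mod 89).
Edwards->Montgomery: u=(1+y)/(1-y), v=u/x -> 101433359063793v^2=u^3+29984312616360u^2+u; then x_W=32489869175840u+60716775911987: y^2=x^3+150744533009884*x+13464628635820.
Run Miller on y^2=x^3+150744533009884*x+13464628635820 over F_{152541496135297}: ladder 1011001 (7 bits); e = f_P(D_Q)/f_Q(D_P).
e_{89}(P',Q') = 67207082151037 + 58361835287237*t + 1949866180525*t^2 + 42396383311269*t^3.
Raise to 76: e(P,Q) = 144171627014031 + 5427607856533*t + 88982043803424*t^2 + 35744448117210*t^3 in mu_{89}.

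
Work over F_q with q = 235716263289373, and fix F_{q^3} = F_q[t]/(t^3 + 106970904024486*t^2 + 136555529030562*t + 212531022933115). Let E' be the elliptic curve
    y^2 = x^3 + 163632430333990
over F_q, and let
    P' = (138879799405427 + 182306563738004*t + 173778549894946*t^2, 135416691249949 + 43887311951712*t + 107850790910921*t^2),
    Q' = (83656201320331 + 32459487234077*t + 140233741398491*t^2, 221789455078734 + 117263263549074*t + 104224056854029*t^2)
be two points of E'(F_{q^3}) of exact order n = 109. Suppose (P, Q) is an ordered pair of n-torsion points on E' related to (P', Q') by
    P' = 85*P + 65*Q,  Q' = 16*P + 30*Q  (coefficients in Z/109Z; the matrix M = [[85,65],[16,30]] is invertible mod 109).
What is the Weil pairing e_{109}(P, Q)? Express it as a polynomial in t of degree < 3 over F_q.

Under M = [[85,65],[16,30]] in GL_2(Z/109), e_{109}(P',Q') = e_{109}(P,Q)^(85*30-65*16 mod 109).
85*30 - 65*16 = 1510; reduced mod 109: det = 93, inverse 34.
Run Miller on y^2=x^3+163632430333990 over F_{235716263289373}: ladder 1101101 (7 bits); e = f_P(D_Q)/f_Q(D_P).
Result: e(P',Q') = 138524239244467 + 3857364597806*t + 71413708868182*t^2.
Finally e_{109}(P,Q) = 178726492257533 + 123700975823832*t + 171843662360031*t^2.

178726492257533 + 123700975823832*t + 171843662360031*t^2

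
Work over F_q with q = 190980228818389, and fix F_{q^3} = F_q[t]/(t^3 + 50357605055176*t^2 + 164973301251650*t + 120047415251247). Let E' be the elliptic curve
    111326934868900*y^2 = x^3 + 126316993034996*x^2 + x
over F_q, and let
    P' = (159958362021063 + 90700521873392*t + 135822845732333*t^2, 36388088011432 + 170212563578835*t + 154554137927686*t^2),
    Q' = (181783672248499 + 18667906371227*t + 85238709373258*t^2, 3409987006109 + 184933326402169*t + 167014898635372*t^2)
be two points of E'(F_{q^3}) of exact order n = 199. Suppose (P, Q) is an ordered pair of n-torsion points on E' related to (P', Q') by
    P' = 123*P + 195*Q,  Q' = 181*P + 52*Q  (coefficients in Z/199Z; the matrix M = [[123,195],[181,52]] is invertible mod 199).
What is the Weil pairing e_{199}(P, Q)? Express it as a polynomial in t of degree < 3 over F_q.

26286365007747 + 15845117282258*t + 167313495718341*t^2

The 199-Weil pairing on E[199] over F_{190980228818389} is alternating-bilinear: e_{199}(P',Q') = e_{199}(P,Q)^det(M).
Inverting 155 mod 199: 104. Thus e_{199}(P,Q) = e(P',Q')^{104}.
Undo Montgomery via alpha=31452038875187, beta=82117109621350: (a',b')=(0,38304350132239) over F_{190980228818389}.
Run Miller on y^2=x^3+38304350132239 over F_{190980228818389}: ladder 11000111 (8 bits); e = f_P(D_Q)/f_Q(D_P).
So e_{199}(P',Q') = 37303804817159 + 52730874260253*t + 55270951404501*t^2.
(37303804817159 + 52730874260253*t + 55270951404501*t^2)^{104} mod (190980228818389,f) = 26286365007747 + 15845117282258*t + 167313495718341*t^2.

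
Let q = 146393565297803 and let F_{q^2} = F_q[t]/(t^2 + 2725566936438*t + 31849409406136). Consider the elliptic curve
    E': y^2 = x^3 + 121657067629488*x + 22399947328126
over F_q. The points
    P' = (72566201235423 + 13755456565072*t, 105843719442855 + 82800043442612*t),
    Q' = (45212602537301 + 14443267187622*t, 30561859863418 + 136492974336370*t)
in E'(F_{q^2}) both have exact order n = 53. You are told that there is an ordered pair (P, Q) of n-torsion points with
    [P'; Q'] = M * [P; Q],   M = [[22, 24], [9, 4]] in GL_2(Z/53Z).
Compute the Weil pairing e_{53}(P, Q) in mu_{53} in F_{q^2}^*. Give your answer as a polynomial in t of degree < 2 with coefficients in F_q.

Alternating bilinearity on E[53] (values in mu_{53} in F_{146393565297803^2}) gives e(P',Q') = e(P,Q)^det(M).
det M = 22*4 - 24*9 = -128 = 31 (mod 53); 31^{-1} = 12 (mod 53).
n = 53 = (110101)_2 (6 bits, wt 4); accumulate f_{53,P'}(Q'+S)/f_{53,P'}(S) along the 5-step ladder.
f_P(D_Q)/f_Q(D_P) = 141567091497134 + 141188640494749*t.
e_{53}(P,Q) = (141567091497134 + 141188640494749*t)^{12} = 73638303821982 + 85961792244080*t.

73638303821982 + 85961792244080*t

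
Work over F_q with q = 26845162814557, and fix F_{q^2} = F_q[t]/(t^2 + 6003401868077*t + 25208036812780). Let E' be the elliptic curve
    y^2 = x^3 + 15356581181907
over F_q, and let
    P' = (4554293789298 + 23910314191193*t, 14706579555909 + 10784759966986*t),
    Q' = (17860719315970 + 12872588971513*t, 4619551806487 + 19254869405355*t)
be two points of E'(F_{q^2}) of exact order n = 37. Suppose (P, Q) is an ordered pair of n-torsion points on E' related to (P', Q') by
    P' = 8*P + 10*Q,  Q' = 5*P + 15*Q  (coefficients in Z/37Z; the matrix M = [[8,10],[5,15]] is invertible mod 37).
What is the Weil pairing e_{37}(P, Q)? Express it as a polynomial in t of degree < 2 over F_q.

17210308907675 + 15319556778241*t

The 37-Weil pairing on E[37] over F_{26845162814557} is alternating-bilinear: e_{37}(P',Q') = e_{37}(P,Q)^det(M).
Inverting 33 mod 37: 9. Thus e_{37}(P,Q) = e(P',Q')^{9}.
Build f_{37,P'} and f_{37,Q'} via the 6-bit ladder of 37=100101_2; evaluate at shifted divisors; quotient in F_{26845162814557^2}.
Miller gives e_{37}(P',Q') = 18412716000733 + 21242870958542*t in F_{26845162814557^2}.
Thus e_{37}(P,Q) = 17210308907675 + 15319556778241*t.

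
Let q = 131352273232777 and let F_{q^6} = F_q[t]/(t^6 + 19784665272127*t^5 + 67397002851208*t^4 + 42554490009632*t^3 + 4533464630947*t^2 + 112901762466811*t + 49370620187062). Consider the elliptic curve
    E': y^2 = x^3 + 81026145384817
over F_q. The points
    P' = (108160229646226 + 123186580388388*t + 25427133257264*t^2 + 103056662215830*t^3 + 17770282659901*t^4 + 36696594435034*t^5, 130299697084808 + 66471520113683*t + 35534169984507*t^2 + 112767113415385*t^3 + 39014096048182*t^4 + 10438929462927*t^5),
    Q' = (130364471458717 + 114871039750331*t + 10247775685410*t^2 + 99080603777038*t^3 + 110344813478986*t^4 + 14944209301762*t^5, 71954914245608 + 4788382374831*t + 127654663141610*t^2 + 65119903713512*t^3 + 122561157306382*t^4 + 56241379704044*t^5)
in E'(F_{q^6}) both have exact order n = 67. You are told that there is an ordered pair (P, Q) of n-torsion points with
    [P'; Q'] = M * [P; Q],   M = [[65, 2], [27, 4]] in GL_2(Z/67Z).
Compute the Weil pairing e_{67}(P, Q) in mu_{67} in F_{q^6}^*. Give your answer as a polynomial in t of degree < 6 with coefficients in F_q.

e_{67}(aP+bQ,cP+dQ) = e_{67}(P,Q)^(ad-bc); with (a,b,c,d)=(65,2,27,4) this gives the det-67 law.
So e_{67}(P,Q) = e_{67}(P',Q')^{27}, since 5*27 = 1 mod 67.
Miller loop for e_{67} over F_{131352273232777^6}: bits of 67 = 1000011; 6 double steps + 2 add steps, l/v at each.
e_{67}(P',Q') = 92944316423660 + 20127268781578*t + 32685617082869*t^2 + 99606903525637*t^3 + 5268111319172*t^4 + 64615769163753*t^5.
(92944316423660 + 20127268781578*t + 32685617082869*t^2 + 99606903525637*t^3 + 5268111319172*t^4 + 64615769163753*t^5)^{27} mod (131352273232777,f) = 82644382983320 + 42490025564208*t + 91936012498088*t^2 + 18539414750444*t^3 + 118496816102861*t^4 + 11564206623313*t^5.

82644382983320 + 42490025564208*t + 91936012498088*t^2 + 18539414750444*t^3 + 118496816102861*t^4 + 11564206623313*t^5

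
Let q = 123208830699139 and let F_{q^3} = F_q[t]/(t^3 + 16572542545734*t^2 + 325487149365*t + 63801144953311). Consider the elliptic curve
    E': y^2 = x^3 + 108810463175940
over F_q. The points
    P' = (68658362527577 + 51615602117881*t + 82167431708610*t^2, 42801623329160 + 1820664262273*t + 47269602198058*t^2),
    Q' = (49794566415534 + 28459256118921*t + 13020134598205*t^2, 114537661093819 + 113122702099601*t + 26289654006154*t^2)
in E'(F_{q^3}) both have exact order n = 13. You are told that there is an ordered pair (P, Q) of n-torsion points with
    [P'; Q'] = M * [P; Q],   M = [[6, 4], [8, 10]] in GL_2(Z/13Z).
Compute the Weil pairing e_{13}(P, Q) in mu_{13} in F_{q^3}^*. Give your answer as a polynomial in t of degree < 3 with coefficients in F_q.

e_{13}(aP+bQ,cP+dQ) = e_{13}(P,Q)^(ad-bc); with (a,b,c,d)=(6,4,8,10) this gives the det-13 law.
det M = 6*10 - 4*8 = 28 = 2 (mod 13); 2^{-1} = 7 (mod 13).
4-bit Miller (1101) on E'/F_{123208830699139} with a'=0, b'=108810463175940: accumulate tangent/chord ratios at Q'+S and P'+S'.
The quotient is 121158573744880 + 112842846597156*t + 58167009817468*t^2.
Hence e(P,Q) = 4456693548859 + 6810650268894*t + 84608089523328*t^2 in F_{123208830699139^3}^*.

4456693548859 + 6810650268894*t + 84608089523328*t^2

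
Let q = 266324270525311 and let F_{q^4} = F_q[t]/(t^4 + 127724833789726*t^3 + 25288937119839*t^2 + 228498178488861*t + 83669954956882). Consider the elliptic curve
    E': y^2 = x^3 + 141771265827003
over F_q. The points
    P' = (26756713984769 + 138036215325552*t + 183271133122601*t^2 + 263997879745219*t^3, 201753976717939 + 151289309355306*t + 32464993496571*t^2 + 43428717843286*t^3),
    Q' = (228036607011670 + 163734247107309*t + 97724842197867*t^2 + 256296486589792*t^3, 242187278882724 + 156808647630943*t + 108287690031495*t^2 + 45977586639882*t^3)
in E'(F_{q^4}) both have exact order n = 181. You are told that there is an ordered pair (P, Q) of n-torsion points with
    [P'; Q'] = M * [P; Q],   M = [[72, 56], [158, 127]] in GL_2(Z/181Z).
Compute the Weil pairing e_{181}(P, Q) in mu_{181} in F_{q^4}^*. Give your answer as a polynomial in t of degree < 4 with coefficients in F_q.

133879325433203 + 178288267945180*t + 265551123155561*t^2 + 101621467463271*t^3

The 181-Weil pairing on E[181] over F_{266324270525311} is alternating-bilinear: e_{181}(P',Q') = e_{181}(P,Q)^det(M).
det(M) mod 181 = 115; its inverse in (Z/181)^* is 85 (check: 115*85 mod 181 = 1).
n = 181 = (10110101)_2 (8 bits, wt 5); accumulate f_{181,P'}(Q'+S)/f_{181,P'}(S) along the 7-step ladder.
The quotient is 222558985825033 + 265389114426922*t + 148349238389884*t^2 + 65925187590183*t^3.
e_{181}(P,Q) = (222558985825033 + 265389114426922*t + 148349238389884*t^2 + 65925187590183*t^3)^{85} = 133879325433203 + 178288267945180*t + 265551123155561*t^2 + 101621467463271*t^3.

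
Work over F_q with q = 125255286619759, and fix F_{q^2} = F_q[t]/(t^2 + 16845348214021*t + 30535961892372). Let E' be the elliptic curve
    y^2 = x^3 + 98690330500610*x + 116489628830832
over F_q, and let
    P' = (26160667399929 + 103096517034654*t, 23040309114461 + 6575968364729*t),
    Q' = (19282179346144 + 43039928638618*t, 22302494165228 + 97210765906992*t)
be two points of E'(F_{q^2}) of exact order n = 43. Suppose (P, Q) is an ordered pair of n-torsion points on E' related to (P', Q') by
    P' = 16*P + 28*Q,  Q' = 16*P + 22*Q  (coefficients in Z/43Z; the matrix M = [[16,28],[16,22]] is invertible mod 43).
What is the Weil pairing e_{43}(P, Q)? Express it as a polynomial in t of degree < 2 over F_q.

10796070625941 + 1713779400206*t

Since e_{43}(P,P)=e_{43}(Q,Q)=1 and e_{43}(Q,P)=e_{43}(P,Q)^{-1}, expanding e_{43}(16*P + 28*Q,16*P + 22*Q) leaves e(P,Q)^det(M).
det M = 16*22 - 28*16 = -96 = 33 (mod 43); 33^{-1} = 30 (mod 43).
Build f_{43,P'} and f_{43,Q'} via the 6-bit ladder of 43=101011_2; evaluate at shifted divisors; quotient in F_{125255286619759^2}.
So e_{43}(P',Q') = 32422153144011 + 13402688376106*t.
(32422153144011 + 13402688376106*t)^{30} mod (125255286619759,f) = 10796070625941 + 1713779400206*t.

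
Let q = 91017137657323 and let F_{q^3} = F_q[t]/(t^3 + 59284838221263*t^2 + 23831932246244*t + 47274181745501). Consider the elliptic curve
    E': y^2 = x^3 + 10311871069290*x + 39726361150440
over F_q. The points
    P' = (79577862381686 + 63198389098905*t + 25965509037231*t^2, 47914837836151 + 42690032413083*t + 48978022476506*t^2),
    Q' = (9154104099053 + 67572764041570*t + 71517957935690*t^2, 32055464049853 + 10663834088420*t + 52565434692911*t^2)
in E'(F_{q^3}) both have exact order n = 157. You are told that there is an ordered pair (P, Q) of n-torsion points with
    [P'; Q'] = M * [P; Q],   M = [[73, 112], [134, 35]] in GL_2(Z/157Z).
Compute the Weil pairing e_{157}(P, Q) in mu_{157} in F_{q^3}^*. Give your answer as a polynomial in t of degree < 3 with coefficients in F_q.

The 157-Weil pairing on E[157] over F_{91017137657323} is alternating-bilinear: e_{157}(P',Q') = e_{157}(P,Q)^det(M).
73*35 - 112*134 = -12453; reduced mod 157: det = 107, inverse 135.
8-bit Miller (10011101) on E'/F_{91017137657323} with a'=10311871069290, b'=39726361150440: accumulate tangent/chord ratios at Q'+S and P'+S'.
Result: e(P',Q') = 50312915515993 + 13056827306885*t + 43577076561403*t^2.
Finally e_{157}(P,Q) = 72370628722745 + 62715934293172*t + 22749029458280*t^2.

72370628722745 + 62715934293172*t + 22749029458280*t^2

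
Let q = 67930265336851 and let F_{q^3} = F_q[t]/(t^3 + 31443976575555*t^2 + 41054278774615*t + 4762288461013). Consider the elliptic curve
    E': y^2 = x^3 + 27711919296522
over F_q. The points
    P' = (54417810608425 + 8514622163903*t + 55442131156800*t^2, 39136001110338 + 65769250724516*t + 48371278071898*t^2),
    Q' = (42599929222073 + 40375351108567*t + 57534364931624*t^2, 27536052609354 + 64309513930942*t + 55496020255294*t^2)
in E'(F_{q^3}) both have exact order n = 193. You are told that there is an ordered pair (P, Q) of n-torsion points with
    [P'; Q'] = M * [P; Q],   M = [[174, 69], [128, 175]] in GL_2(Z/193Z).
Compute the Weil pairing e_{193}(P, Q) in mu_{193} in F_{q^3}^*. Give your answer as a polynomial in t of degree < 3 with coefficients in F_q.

Since e_{193}(P,P)=e_{193}(Q,Q)=1 and e_{193}(Q,P)=e_{193}(P,Q)^{-1}, expanding e_{193}(174*P + 69*Q,128*P + 175*Q) leaves e(P,Q)^det(M).
174*175 - 69*128 = 21618; reduced mod 193: det = 2, inverse 97.
Miller loop for e_{193} over F_{67930265336851^3}: bits of 193 = 11000001; 7 double steps + 2 add steps, l/v at each.
Result: e(P',Q') = 4871774044833 + 18687790691022*t + 54346825908174*t^2.
Raise to 97: e(P,Q) = 54358924349730 + 67578003711216*t + 17844481203867*t^2 in mu_{193}.

54358924349730 + 67578003711216*t + 17844481203867*t^2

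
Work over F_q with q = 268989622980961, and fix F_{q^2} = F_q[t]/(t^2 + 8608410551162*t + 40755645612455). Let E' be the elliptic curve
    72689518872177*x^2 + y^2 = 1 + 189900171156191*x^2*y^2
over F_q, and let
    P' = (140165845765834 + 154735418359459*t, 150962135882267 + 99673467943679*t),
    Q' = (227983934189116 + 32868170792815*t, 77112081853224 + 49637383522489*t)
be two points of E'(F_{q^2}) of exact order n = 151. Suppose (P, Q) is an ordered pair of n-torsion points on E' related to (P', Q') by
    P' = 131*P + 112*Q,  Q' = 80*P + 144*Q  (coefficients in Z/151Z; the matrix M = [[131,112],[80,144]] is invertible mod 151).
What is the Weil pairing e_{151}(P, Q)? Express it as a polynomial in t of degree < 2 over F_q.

179111612571374 + 84748205034217*t

Since e_{151}(P,P)=e_{151}(Q,Q)=1 and e_{151}(Q,P)=e_{151}(P,Q)^{-1}, expanding e_{151}(131*P + 112*Q,80*P + 144*Q) leaves e(P,Q)^det(M).
Inverting 89 mod 151: 56. Thus e_{151}(P,Q) = e(P',Q')^{56}.
Edwards a_E,d_E -> Montgomery A=236949708705235,B=150092254330000 -> Weierstrass 0,242728911930318 via alpha=223091363658702,beta=105192148419477.
Build f_{151,P'} and f_{151,Q'} via the 8-bit ladder of 151=10010111_2; evaluate at shifted divisors; quotient in F_{268989622980961^2}.
e_{151}(P',Q') = 149425196033184 + 71952547124082*t.
Raise to 56: e(P,Q) = 179111612571374 + 84748205034217*t in mu_{151}.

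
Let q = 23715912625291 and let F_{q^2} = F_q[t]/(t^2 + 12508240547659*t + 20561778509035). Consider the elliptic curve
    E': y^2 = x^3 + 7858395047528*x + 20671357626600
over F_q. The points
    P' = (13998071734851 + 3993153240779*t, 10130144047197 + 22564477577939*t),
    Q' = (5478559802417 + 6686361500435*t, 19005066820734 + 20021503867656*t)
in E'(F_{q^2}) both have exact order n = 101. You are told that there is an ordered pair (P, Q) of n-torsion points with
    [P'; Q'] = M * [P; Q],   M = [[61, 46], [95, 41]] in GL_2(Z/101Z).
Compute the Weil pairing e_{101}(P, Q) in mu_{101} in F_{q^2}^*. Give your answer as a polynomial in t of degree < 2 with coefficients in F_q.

Alternating bilinearity on E[101] (values in mu_{101} in F_{23715912625291^2}) gives e(P',Q') = e(P,Q)^det(M).
det(M) mod 101 = 50; its inverse in (Z/101)^* is 99 (check: 50*99 mod 101 = 1).
n = 101 = (1100101)_2 (7 bits, wt 4); accumulate f_{101,P'}(Q'+S)/f_{101,P'}(S) along the 6-step ladder.
e_{101}(P',Q') = 5356584558051 + 17061025482991*t.
(5356584558051 + 17061025482991*t)^{99} mod (23715912625291,f) = 4635649916191 + 18008984697275*t.

4635649916191 + 18008984697275*t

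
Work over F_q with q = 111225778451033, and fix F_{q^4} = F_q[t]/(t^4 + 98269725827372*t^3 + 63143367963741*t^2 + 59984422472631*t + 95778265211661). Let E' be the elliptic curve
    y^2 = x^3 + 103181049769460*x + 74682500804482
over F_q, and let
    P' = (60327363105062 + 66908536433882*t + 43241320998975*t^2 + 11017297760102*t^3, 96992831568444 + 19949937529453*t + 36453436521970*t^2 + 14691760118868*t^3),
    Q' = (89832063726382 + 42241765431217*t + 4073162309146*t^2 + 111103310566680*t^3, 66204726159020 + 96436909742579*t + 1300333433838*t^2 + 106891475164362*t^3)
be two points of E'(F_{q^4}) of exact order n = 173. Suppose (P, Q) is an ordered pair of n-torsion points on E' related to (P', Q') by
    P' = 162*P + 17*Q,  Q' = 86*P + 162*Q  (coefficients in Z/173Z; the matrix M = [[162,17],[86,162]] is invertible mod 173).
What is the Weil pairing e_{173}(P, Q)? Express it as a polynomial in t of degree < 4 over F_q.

Since e_{173}(P,P)=e_{173}(Q,Q)=1 and e_{173}(Q,P)=e_{173}(P,Q)^{-1}, expanding e_{173}(162*P + 17*Q,86*P + 162*Q) leaves e(P,Q)^det(M).
det M = 162*162 - 17*86 = 24782 = 43 (mod 173); 43^{-1} = 169 (mod 173).
Miller loop for e_{173} over F_{111225778451033^4}: bits of 173 = 10101101; 7 double steps + 4 add steps, l/v at each.
Result: e(P',Q') = 95464205696940 + 77241899680989*t + 100346609965723*t^2 + 5577498941306*t^3.
Hence e(P,Q) = 67937339980506 + 106522093237150*t + 67135479271011*t^2 + 102282176504341*t^3 in F_{111225778451033^4}^*.

67937339980506 + 106522093237150*t + 67135479271011*t^2 + 102282176504341*t^3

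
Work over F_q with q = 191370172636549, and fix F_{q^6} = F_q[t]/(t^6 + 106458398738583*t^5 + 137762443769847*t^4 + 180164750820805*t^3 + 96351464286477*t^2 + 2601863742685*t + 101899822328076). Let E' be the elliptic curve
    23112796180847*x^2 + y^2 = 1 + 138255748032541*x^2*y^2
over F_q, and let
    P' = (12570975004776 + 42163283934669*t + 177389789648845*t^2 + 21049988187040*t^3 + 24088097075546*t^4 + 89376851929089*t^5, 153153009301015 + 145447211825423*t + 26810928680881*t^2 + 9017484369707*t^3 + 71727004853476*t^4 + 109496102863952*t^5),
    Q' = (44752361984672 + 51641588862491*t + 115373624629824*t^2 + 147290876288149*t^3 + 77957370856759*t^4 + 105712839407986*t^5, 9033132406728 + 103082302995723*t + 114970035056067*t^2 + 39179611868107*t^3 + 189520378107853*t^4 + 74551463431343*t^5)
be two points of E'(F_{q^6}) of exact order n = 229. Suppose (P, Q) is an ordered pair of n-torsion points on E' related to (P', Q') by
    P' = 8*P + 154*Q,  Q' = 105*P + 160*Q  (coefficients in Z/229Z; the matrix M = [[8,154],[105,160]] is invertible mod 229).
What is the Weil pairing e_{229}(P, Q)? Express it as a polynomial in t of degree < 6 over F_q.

62610449773386 + 68823434120999*t + 26081895959057*t^2 + 172096396699864*t^3 + 136075296802456*t^4 + 22645456522726*t^5

Alternating bilinearity on E[229] (values in mu_{229} in F_{191370172636549^6}) gives e(P',Q') = e(P,Q)^det(M).
det(M) mod 229 = 224; its inverse in (Z/229)^* is 183 (check: 224*183 mod 229 = 1).
Map (x,y)_Ed via u=(1+y)/(1-y), v=(1+y)/((1-y)x) to Montgomery A=34104410951847,B=3570025403990; then to (a',b')=(151309544473106,107431043582193).
n = 229 = (11100101)_2 (8 bits, wt 5); accumulate f_{229,P'}(Q'+S)/f_{229,P'}(S) along the 7-step ladder.
So e_{229}(P',Q') = 140001581952335 + 43692729426326*t + 16065166262379*t^2 + 43783993721533*t^3 + 47222986316990*t^4 + 122601857913987*t^5.
Hence e(P,Q) = 62610449773386 + 68823434120999*t + 26081895959057*t^2 + 172096396699864*t^3 + 136075296802456*t^4 + 22645456522726*t^5 in F_{191370172636549^6}^*.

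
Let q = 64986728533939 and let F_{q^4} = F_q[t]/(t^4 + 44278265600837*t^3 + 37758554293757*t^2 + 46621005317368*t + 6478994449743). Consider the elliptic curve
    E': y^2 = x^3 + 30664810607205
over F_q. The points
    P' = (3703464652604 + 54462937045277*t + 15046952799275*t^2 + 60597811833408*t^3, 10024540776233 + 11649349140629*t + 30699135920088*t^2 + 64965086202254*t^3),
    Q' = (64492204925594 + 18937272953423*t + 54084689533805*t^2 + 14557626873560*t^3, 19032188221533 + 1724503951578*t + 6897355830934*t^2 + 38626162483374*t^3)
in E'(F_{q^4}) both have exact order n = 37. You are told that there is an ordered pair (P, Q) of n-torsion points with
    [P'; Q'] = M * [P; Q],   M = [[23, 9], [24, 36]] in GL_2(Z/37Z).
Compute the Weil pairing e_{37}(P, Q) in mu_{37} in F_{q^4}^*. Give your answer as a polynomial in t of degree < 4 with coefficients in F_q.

Alternating bilinearity on E[37] (values in mu_{37} in F_{64986728533939^4}) gives e(P',Q') = e(P,Q)^det(M).
Hence e(P,Q) = e(P',Q')^{13} where 13 = 20^{-1} mod 37.
Build f_{37,P'} and f_{37,Q'} via the 6-bit ladder of 37=100101_2; evaluate at shifted divisors; quotient in F_{64986728533939^4}.
f_P(D_Q)/f_Q(D_P) = 49592615287038 + 40594932845070*t + 31656503787685*t^2 + 9425327959465*t^3.
e_{37}(P,Q) = (49592615287038 + 40594932845070*t + 31656503787685*t^2 + 9425327959465*t^3)^{13} = 3627375183848 + 26722190426314*t + 30500604260258*t^2 + 56497648780181*t^3.

3627375183848 + 26722190426314*t + 30500604260258*t^2 + 56497648780181*t^3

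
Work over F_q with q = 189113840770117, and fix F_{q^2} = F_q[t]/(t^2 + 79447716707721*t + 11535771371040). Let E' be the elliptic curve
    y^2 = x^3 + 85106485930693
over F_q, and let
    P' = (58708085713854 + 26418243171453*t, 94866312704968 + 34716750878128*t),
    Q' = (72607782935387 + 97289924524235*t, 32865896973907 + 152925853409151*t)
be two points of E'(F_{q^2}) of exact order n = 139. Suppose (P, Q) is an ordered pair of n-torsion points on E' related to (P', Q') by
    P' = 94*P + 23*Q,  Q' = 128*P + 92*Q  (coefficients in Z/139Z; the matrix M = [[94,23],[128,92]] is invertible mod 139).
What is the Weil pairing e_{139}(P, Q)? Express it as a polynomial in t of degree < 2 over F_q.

e_{139} is bilinear + alternating on E[139], so e_{139}(94*P + 23*Q, 128*P + 92*Q) = e_{139}(P,Q)^(94*92-23*128).
94*92 - 23*128 = 5704; reduced mod 139: det = 5, inverse 28.
Miller loop for e_{139} over F_{189113840770117^2}: bits of 139 = 10001011; 7 double steps + 3 add steps, l/v at each.
So e_{139}(P',Q') = 97409201175204 + 160296632390731*t.
e_{139}(P,Q) = (97409201175204 + 160296632390731*t)^{28} = 170967051418845 + 21406259905490*t.

170967051418845 + 21406259905490*t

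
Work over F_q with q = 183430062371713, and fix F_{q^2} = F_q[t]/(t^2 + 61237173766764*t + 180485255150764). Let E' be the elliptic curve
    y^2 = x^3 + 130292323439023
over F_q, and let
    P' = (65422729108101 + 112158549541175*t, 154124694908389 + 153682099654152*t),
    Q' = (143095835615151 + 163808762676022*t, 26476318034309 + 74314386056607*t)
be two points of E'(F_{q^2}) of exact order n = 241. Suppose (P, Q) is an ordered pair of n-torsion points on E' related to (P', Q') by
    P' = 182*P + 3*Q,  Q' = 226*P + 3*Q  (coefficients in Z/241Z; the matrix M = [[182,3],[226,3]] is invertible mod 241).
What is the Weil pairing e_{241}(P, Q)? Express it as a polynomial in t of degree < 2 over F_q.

Under M = [[182,3],[226,3]] in GL_2(Z/241), e_{241}(P',Q') = e_{241}(P,Q)^(182*3-3*226 mod 241).
det(M) mod 241 = 109; its inverse in (Z/241)^* is 199 (check: 109*199 mod 241 = 1).
Double-and-add over 11110001: 8-1 doublings, 5-1 additions; each step l_{T,T}/v_{2T} or l_{T,P'}/v at Q'+S for random S.
The quotient is 41145373474180 + 63448445090973*t.
Thus e_{241}(P,Q) = 41283877895302 + 167447904462240*t.

41283877895302 + 167447904462240*t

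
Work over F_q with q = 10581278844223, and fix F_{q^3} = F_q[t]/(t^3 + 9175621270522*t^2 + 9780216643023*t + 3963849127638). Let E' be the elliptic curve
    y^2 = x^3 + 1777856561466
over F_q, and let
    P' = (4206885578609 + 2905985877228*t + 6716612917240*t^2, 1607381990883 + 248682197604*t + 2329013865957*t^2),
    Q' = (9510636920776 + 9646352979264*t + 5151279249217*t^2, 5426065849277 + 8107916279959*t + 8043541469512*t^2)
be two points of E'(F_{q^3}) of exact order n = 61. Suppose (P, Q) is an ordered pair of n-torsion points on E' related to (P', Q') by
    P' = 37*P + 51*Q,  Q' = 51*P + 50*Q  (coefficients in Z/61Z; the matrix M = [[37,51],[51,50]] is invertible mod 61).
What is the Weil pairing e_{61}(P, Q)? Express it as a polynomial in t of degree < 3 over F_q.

Alternating bilinearity on E[61] (values in mu_{61} in F_{10581278844223^3}) gives e(P',Q') = e(P,Q)^det(M).
Inverting 42 mod 61: 16. Thus e_{61}(P,Q) = e(P',Q')^{16}.
Double-and-add over 111101: 6-1 doublings, 5-1 additions; each step l_{T,T}/v_{2T} or l_{T,P'}/v at Q'+S for random S.
Miller gives e_{61}(P',Q') = 1184837806303 + 996256386226*t + 36619615904*t^2 in F_{10581278844223^3}.
Finally e_{61}(P,Q) = 428650276532 + 5931101770186*t + 6403515230588*t^2.

428650276532 + 5931101770186*t + 6403515230588*t^2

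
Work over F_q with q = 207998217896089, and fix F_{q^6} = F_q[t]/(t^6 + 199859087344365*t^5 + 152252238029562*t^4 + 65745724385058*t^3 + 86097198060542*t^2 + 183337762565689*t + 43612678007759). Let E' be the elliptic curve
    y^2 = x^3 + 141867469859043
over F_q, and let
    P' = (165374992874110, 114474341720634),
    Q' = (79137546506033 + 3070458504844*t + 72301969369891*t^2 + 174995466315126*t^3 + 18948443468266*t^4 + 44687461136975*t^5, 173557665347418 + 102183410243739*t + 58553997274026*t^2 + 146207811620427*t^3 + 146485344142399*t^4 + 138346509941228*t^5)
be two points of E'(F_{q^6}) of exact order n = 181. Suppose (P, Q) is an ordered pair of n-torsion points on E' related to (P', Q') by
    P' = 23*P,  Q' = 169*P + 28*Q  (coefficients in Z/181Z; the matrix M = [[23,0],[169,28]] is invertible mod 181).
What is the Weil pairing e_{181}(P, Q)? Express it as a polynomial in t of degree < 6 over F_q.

Alternating bilinearity on E[181] (values in mu_{181} in F_{207998217896089^6}) gives e(P',Q') = e(P,Q)^det(M).
So e_{181}(P,Q) = e_{181}(P',Q')^{138}, since 101*138 = 1 mod 181.
Build f_{181,P'} and f_{181,Q'} via the 8-bit ladder of 181=10110101_2; evaluate at shifted divisors; quotient in F_{207998217896089^6}.
e_{181}(P',Q') = 56179307601369 + 75098952796157*t + 138868504939133*t^2 + 13359011304019*t^3 + 132021359345383*t^4 + 6326198919839*t^5.
e_{181}(P,Q) = (56179307601369 + 75098952796157*t + 138868504939133*t^2 + 13359011304019*t^3 + 132021359345383*t^4 + 6326198919839*t^5)^{138} = 135228710281844 + 154291099100955*t + 16647313367373*t^2 + 26966999593370*t^3 + 58642068226503*t^4 + 68779028525342*t^5.

135228710281844 + 154291099100955*t + 16647313367373*t^2 + 26966999593370*t^3 + 58642068226503*t^4 + 68779028525342*t^5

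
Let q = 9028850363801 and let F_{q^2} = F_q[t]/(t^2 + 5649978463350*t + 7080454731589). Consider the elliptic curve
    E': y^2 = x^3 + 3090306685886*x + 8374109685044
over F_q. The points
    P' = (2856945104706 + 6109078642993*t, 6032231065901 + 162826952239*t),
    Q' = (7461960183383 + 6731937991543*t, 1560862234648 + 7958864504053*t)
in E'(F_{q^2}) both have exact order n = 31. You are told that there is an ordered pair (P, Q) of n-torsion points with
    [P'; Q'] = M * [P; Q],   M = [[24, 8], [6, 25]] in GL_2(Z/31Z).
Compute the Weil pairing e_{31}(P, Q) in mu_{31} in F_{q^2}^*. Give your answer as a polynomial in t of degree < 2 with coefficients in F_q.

The 31-Weil pairing on E[31] over F_{9028850363801} is alternating-bilinear: e_{31}(P',Q') = e_{31}(P,Q)^det(M).
Hence e(P,Q) = e(P',Q')^{5} where 5 = 25^{-1} mod 31.
Double-and-add over 11111: 5-1 doublings, 5-1 additions; each step l_{T,T}/v_{2T} or l_{T,P'}/v at Q'+S for random S.
The quotient is 6283032238744 + 4087154771280*t.
Thus e_{31}(P,Q) = 4887727769987 + 8962585721080*t.

4887727769987 + 8962585721080*t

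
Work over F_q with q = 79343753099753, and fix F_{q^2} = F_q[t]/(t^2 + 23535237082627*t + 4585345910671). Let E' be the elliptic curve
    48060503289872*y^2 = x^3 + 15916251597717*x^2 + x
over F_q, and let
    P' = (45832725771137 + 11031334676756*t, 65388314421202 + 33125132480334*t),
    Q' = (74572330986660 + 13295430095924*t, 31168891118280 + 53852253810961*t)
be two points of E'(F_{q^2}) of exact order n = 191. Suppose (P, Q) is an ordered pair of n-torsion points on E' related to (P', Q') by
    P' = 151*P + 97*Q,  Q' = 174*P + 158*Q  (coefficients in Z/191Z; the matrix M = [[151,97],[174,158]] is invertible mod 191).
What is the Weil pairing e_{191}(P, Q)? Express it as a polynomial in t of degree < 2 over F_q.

5904097452379 + 1797245416540*t

Under M = [[151,97],[174,158]] in GL_2(Z/191), e_{191}(P',Q') = e_{191}(P,Q)^(151*158-97*174 mod 191).
Inverting 104 mod 191: 90. Thus e_{191}(P,Q) = e(P',Q')^{90}.
Set x_W=21072792542437*u+20037537482525, y_W=21072792542437*v; then E': y_W^2=x_W^3+79086287550878*x_W+40245291800947.
Miller loop for e_{191} over F_{79343753099753^2}: bits of 191 = 10111111; 7 double steps + 6 add steps, l/v at each.
e_{191}(P',Q') = 3873837792986 + 49871068973015*t.
Hence e(P,Q) = 5904097452379 + 1797245416540*t in F_{79343753099753^2}^*.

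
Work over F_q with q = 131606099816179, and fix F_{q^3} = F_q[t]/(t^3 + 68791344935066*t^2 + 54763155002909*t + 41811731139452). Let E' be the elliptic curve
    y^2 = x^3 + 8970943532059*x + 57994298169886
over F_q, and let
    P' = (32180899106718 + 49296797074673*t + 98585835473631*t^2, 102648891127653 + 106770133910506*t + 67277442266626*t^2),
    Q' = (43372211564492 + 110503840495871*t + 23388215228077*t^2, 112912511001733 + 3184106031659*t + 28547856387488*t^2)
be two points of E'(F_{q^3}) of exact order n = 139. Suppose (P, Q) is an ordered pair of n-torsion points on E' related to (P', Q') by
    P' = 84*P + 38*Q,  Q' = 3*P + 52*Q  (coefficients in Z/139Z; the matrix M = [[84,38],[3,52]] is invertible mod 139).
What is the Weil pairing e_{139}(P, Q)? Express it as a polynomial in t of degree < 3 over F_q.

57999331392874 + 15563069816525*t + 99010411462592*t^2

The 139-Weil pairing on E[139] over F_{131606099816179} is alternating-bilinear: e_{139}(P',Q') = e_{139}(P,Q)^det(M).
84*52 - 38*3 = 4254; reduced mod 139: det = 84, inverse 48.
Build f_{139,P'} and f_{139,Q'} via the 8-bit ladder of 139=10001011_2; evaluate at shifted divisors; quotient in F_{131606099816179^3}.
f_P(D_Q)/f_Q(D_P) = 28681143338577 + 12851762833724*t + 56814904473536*t^2.
Thus e_{139}(P,Q) = 57999331392874 + 15563069816525*t + 99010411462592*t^2.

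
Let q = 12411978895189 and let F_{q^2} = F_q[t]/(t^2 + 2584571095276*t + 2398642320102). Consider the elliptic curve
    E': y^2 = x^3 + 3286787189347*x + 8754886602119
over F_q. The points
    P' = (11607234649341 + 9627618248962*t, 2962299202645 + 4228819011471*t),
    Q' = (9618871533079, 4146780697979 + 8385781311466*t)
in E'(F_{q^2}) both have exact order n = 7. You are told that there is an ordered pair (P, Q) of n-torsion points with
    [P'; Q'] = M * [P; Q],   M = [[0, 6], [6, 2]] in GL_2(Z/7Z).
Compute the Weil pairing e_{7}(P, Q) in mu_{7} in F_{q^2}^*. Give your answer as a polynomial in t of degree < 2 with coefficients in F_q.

Since e_{7}(P,P)=e_{7}(Q,Q)=1 and e_{7}(Q,P)=e_{7}(P,Q)^{-1}, expanding e_{7}(6*Q,6*P + 2*Q) leaves e(P,Q)^det(M).
det M = 0*2 - 6*6 = -36 = 6 (mod 7); 6^{-1} = 6 (mod 7).
Build f_{7,P'} and f_{7,Q'} via the 3-bit ladder of 7=111_2; evaluate at shifted divisors; quotient in F_{12411978895189^2}.
f_P(D_Q)/f_Q(D_P) = 5416156177943 + 3499211548939*t.
Finally e_{7}(P,Q) = 764894545529 + 8912767346250*t.

764894545529 + 8912767346250*t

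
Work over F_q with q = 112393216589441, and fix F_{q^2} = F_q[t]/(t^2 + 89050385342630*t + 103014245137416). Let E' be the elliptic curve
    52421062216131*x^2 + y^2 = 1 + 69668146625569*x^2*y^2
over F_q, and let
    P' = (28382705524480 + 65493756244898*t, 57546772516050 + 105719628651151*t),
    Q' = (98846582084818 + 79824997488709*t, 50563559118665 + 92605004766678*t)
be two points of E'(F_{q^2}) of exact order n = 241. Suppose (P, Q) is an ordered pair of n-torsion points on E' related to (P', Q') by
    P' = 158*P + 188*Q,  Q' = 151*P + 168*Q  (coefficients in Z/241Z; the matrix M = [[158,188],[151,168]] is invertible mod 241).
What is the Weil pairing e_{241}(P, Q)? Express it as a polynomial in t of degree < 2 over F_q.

41954089500229 + 26971882952550*t

The 241-Weil pairing on E[241] over F_{112393216589441} is alternating-bilinear: e_{241}(P',Q') = e_{241}(P,Q)^det(M).
Inverting 84 mod 241: 66. Thus e_{241}(P,Q) = e(P',Q')^{66}.
Edwards->Montgomery: u=(1+y)/(1-y), v=u/x -> 64103962634559v^2=u^3+35511308895457u^2+u; then x_W=51884837192361u+95277012533244: y^2=x^3+40158246356926*x.
8-bit Miller (11110001) on E'/F_{112393216589441} with a'=40158246356926, b'=0: accumulate tangent/chord ratios at Q'+S and P'+S'.
So e_{241}(P',Q') = 34586562323273 + 82258389526549*t.
Thus e_{241}(P,Q) = 41954089500229 + 26971882952550*t.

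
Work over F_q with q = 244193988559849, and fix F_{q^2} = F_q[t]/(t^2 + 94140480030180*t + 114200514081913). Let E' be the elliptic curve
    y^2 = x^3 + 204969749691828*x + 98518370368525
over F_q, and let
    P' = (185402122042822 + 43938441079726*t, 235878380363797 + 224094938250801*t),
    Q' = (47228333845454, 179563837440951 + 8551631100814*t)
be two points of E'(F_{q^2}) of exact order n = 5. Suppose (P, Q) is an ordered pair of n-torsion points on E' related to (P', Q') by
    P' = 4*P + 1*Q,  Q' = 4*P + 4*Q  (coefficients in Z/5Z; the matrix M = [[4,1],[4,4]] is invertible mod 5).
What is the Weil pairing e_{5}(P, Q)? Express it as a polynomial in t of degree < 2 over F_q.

Since e_{5}(P,P)=e_{5}(Q,Q)=1 and e_{5}(Q,P)=e_{5}(P,Q)^{-1}, expanding e_{5}(4*P + 1*Q,4*P + 4*Q) leaves e(P,Q)^det(M).
Inverting 2 mod 5: 3. Thus e_{5}(P,Q) = e(P',Q')^{3}.
Miller loop for e_{5} over F_{244193988559849^2}: bits of 5 = 101; 2 double steps + 1 add steps, l/v at each.
e_{5}(P',Q') = 79792389255251 + 218271005919056*t.
Hence e(P,Q) = 231180714881601 + 220653650041556*t in F_{244193988559849^2}^*.

231180714881601 + 220653650041556*t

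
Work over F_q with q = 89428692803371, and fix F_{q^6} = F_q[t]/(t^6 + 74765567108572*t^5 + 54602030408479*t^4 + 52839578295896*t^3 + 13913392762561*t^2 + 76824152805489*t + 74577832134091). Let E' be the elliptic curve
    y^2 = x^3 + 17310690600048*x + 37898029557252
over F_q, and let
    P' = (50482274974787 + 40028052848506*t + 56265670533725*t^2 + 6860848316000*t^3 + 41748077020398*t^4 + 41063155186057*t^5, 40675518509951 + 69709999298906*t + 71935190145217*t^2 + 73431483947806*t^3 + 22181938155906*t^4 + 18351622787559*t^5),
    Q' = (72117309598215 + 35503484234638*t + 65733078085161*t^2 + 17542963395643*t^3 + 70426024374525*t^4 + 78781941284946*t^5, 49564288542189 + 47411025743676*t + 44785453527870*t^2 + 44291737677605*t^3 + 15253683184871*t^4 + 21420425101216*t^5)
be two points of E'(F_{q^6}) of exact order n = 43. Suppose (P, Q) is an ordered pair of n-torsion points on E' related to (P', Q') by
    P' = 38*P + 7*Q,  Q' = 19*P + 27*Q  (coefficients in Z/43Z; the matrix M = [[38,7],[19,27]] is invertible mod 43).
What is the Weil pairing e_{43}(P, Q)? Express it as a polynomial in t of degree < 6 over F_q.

Since e_{43}(P,P)=e_{43}(Q,Q)=1 and e_{43}(Q,P)=e_{43}(P,Q)^{-1}, expanding e_{43}(38*P + 7*Q,19*P + 27*Q) leaves e(P,Q)^det(M).
det(M) mod 43 = 33; its inverse in (Z/43)^* is 30 (check: 33*30 mod 43 = 1).
n = 43 = (101011)_2 (6 bits, wt 4); accumulate f_{43,P'}(Q'+S)/f_{43,P'}(S) along the 5-step ladder.
Miller gives e_{43}(P',Q') = 13228620876022 + 25884714110335*t + 39868913717816*t^2 + 61511099329546*t^3 + 71832571627776*t^4 + 38164809799728*t^5 in F_{89428692803371^6}.
Thus e_{43}(P,Q) = 76428349859504 + 66281207539850*t + 77118104393150*t^2 + 46251995626570*t^3 + 42819556696488*t^4 + 83956449545224*t^5.

76428349859504 + 66281207539850*t + 77118104393150*t^2 + 46251995626570*t^3 + 42819556696488*t^4 + 83956449545224*t^5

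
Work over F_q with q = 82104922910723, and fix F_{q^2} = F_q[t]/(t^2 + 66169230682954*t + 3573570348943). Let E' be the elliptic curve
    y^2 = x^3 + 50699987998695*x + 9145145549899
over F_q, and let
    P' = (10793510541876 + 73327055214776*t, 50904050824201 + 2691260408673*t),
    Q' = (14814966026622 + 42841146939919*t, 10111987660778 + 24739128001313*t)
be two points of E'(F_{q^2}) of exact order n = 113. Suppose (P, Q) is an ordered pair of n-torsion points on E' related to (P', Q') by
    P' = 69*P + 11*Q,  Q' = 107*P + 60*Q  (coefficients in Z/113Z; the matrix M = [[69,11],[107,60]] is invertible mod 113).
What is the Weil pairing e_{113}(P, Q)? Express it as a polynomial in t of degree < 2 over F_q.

e_{113} is bilinear + alternating on E[113], so e_{113}(69*P + 11*Q, 107*P + 60*Q) = e_{113}(P,Q)^(69*60-11*107).
69*60 - 11*107 = 2963; reduced mod 113: det = 25, inverse 104.
7-bit Miller (1110001) on E'/F_{82104922910723} with a'=50699987998695, b'=9145145549899: accumulate tangent/chord ratios at Q'+S and P'+S'.
Miller gives e_{113}(P',Q') = 21142070991641 + 47388313282859*t in F_{82104922910723^2}.
(21142070991641 + 47388313282859*t)^{104} mod (82104922910723,f) = 71751324844741 + 45006977241944*t.

71751324844741 + 45006977241944*t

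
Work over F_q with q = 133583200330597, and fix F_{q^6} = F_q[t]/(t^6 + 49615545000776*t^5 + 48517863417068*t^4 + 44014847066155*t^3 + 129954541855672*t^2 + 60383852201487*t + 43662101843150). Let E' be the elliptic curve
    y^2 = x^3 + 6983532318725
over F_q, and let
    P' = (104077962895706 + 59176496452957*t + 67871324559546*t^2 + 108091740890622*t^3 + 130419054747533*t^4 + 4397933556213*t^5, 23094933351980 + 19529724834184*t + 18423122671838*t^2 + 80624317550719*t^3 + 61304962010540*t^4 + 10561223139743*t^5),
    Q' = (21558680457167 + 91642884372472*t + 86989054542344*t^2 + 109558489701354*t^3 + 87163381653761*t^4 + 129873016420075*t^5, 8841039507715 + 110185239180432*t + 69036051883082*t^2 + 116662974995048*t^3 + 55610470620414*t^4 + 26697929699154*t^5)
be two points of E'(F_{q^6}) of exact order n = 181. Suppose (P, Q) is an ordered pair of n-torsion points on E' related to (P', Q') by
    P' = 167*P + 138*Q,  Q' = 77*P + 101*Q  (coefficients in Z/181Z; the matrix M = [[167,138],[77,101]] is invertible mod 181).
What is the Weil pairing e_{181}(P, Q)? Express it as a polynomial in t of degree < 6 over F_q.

e_{181} is bilinear + alternating on E[181], so e_{181}(167*P + 138*Q, 77*P + 101*Q) = e_{181}(P,Q)^(167*101-138*77).
So e_{181}(P,Q) = e_{181}(P',Q')^{129}, since 87*129 = 1 mod 181.
Build f_{181,P'} and f_{181,Q'} via the 8-bit ladder of 181=10110101_2; evaluate at shifted divisors; quotient in F_{133583200330597^6}.
Miller gives e_{181}(P',Q') = 75543169218673 + 7351162528741*t + 48940753648240*t^2 + 87459875784921*t^3 + 103960592454095*t^4 + 55649166942941*t^5 in F_{133583200330597^6}.
Thus e_{181}(P,Q) = 61946030983500 + 14689618448493*t + 17988938514033*t^2 + 25658433311898*t^3 + 49896988054471*t^4 + 84492696775520*t^5.

61946030983500 + 14689618448493*t + 17988938514033*t^2 + 25658433311898*t^3 + 49896988054471*t^4 + 84492696775520*t^5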